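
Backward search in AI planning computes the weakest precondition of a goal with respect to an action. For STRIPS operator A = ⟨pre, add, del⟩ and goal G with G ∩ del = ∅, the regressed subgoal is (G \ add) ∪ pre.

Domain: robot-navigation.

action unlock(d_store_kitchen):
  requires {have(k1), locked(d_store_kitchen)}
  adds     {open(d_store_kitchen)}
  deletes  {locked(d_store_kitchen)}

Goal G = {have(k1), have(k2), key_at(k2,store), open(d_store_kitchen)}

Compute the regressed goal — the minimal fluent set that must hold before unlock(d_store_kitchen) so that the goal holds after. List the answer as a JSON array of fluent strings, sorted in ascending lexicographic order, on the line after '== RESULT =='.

Regress:
  G ∩ del = {}  (empty — regression defined)
  G \ add = {have(k1), have(k2), key_at(k2,store), open(d_store_kitchen)} \ {open(d_store_kitchen)} = {have(k1), have(k2), key_at(k2,store)}
  ∪ pre   = {have(k1), have(k2), key_at(k2,store)} ∪ {have(k1), locked(d_store_kitchen)}
          = {have(k1), have(k2), key_at(k2,store), locked(d_store_kitchen)}

== RESULT ==
["have(k1)", "have(k2)", "key_at(k2,store)", "locked(d_store_kitchen)"]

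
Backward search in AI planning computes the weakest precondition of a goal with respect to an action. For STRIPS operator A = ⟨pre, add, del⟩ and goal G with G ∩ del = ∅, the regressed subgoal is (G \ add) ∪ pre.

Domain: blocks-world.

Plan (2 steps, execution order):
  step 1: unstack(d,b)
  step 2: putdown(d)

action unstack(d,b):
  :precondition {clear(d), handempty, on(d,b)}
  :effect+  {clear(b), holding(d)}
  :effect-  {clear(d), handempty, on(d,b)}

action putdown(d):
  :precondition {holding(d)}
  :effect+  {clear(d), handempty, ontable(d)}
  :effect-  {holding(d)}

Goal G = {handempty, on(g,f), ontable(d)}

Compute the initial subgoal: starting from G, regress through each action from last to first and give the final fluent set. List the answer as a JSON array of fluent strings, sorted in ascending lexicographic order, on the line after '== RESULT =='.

Work backward from the goal:
  through step 2 (putdown(d)): drop {handempty, ontable(d)}, keep {on(g,f)}, require {holding(d)}
    → {holding(d), on(g,f)}
  through step 1 (unstack(d,b)): drop {holding(d)}, keep {on(g,f)}, require {clear(d), handempty, on(d,b)}
    → {clear(d), handempty, on(d,b), on(g,f)}

== RESULT ==
["clear(d)", "handempty", "on(d,b)", "on(g,f)"]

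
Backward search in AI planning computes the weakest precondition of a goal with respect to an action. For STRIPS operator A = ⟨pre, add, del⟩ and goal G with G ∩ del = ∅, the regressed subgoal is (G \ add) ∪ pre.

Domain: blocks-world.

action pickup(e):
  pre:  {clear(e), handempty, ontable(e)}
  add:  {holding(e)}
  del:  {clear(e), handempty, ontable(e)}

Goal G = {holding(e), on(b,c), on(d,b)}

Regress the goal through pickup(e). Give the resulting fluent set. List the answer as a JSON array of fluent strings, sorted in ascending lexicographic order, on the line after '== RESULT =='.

Compute (G \ add) ∪ pre:
  G ∩ del = {}  (empty — regression defined)
  G \ add = {holding(e), on(b,c), on(d,b)} \ {holding(e)} = {on(b,c), on(d,b)}
  ∪ pre   = {on(b,c), on(d,b)} ∪ {clear(e), handempty, ontable(e)}
          = {clear(e), handempty, on(b,c), on(d,b), ontable(e)}

== RESULT ==
["clear(e)", "handempty", "on(b,c)", "on(d,b)", "ontable(e)"]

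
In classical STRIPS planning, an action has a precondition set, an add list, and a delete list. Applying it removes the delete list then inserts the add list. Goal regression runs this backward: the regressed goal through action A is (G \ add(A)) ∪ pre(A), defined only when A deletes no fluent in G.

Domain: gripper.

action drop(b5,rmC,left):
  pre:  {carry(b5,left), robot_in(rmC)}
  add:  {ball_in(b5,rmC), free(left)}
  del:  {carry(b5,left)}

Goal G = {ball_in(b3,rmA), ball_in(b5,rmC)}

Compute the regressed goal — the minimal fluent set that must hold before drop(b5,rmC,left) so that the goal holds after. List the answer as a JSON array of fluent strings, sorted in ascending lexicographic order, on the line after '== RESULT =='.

Regress:
  G ∩ del = {}  (empty — regression defined)
  G \ add = {ball_in(b3,rmA), ball_in(b5,rmC)} \ {ball_in(b5,rmC), free(left)} = {ball_in(b3,rmA)}
  ∪ pre   = {ball_in(b3,rmA)} ∪ {carry(b5,left), robot_in(rmC)}
          = {ball_in(b3,rmA), carry(b5,left), robot_in(rmC)}

== RESULT ==
["ball_in(b3,rmA)", "carry(b5,left)", "robot_in(rmC)"]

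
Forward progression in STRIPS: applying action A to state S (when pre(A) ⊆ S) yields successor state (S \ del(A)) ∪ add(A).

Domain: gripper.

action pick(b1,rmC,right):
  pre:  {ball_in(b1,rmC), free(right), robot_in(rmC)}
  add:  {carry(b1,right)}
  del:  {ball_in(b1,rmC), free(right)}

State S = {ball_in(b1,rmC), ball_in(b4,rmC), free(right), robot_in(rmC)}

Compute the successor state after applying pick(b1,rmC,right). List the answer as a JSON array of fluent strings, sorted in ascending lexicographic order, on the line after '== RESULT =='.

Compute (S \ del) ∪ add:
  pre ⊆ S: {ball_in(b1,rmC), free(right), robot_in(rmC)} ⊆ S  — applicable
  S \ del = {ball_in(b4,rmC), robot_in(rmC)}
  ∪ add   = {ball_in(b4,rmC), carry(b1,right), robot_in(rmC)}

== RESULT ==
["ball_in(b4,rmC)", "carry(b1,right)", "robot_in(rmC)"]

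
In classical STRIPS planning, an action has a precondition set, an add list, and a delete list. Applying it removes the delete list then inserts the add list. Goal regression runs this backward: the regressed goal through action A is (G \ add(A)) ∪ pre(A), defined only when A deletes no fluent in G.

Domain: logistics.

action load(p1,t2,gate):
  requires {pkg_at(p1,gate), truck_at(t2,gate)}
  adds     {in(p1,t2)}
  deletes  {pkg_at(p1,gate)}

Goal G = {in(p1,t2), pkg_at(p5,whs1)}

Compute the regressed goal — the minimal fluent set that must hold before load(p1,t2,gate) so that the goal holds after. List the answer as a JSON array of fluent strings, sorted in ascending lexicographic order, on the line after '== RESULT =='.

Compute (G \ add) ∪ pre:
  G ∩ del = {}  (empty — regression defined)
  G \ add = {in(p1,t2), pkg_at(p5,whs1)} \ {in(p1,t2)} = {pkg_at(p5,whs1)}
  ∪ pre   = {pkg_at(p5,whs1)} ∪ {pkg_at(p1,gate), truck_at(t2,gate)}
          = {pkg_at(p1,gate), pkg_at(p5,whs1), truck_at(t2,gate)}

== RESULT ==
["pkg_at(p1,gate)", "pkg_at(p5,whs1)", "truck_at(t2,gate)"]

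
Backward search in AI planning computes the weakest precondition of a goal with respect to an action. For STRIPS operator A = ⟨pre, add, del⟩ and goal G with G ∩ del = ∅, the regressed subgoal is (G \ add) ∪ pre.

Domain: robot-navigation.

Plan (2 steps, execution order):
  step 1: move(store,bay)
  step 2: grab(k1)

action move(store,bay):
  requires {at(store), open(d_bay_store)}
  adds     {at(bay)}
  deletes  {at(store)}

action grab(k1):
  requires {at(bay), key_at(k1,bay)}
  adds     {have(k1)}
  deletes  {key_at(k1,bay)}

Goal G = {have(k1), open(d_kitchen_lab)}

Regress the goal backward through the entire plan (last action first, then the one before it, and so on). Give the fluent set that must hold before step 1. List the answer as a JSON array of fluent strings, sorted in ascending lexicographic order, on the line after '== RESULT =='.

Work backward from the goal:
  through step 2 (grab(k1)): drop {have(k1)}, keep {open(d_kitchen_lab)}, require {at(bay), key_at(k1,bay)}
    → {at(bay), key_at(k1,bay), open(d_kitchen_lab)}
  through step 1 (move(store,bay)): drop {at(bay)}, keep {key_at(k1,bay), open(d_kitchen_lab)}, require {at(store), open(d_bay_store)}
    → {at(store), key_at(k1,bay), open(d_bay_store), open(d_kitchen_lab)}

== RESULT ==
["at(store)", "key_at(k1,bay)", "open(d_bay_store)", "open(d_kitchen_lab)"]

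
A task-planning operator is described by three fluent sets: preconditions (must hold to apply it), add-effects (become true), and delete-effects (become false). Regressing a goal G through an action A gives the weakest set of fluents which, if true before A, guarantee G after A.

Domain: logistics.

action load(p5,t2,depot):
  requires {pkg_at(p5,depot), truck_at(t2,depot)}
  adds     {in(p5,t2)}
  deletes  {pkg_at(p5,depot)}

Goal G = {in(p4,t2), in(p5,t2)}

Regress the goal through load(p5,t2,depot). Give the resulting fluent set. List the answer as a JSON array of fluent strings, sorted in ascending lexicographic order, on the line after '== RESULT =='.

Compute (G \ add) ∪ pre:
  G ∩ del = {}  (empty — regression defined)
  G \ add = {in(p4,t2), in(p5,t2)} \ {in(p5,t2)} = {in(p4,t2)}
  ∪ pre   = {in(p4,t2)} ∪ {pkg_at(p5,depot), truck_at(t2,depot)}
          = {in(p4,t2), pkg_at(p5,depot), truck_at(t2,depot)}

== RESULT ==
["in(p4,t2)", "pkg_at(p5,depot)", "truck_at(t2,depot)"]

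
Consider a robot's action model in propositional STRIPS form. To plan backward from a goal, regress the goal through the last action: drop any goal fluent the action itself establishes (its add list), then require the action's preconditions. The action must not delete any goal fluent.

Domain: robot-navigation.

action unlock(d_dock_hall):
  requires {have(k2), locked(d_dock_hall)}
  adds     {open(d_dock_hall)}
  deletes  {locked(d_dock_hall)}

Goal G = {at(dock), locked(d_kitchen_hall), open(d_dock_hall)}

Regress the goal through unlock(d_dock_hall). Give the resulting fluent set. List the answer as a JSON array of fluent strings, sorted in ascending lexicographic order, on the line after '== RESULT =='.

Compute (G \ add) ∪ pre:
  G ∩ del = {}  (empty — regression defined)
  G \ add = {at(dock), locked(d_kitchen_hall), open(d_dock_hall)} \ {open(d_dock_hall)} = {at(dock), locked(d_kitchen_hall)}
  ∪ pre   = {at(dock), locked(d_kitchen_hall)} ∪ {have(k2), locked(d_dock_hall)}
          = {at(dock), have(k2), locked(d_dock_hall), locked(d_kitchen_hall)}

== RESULT ==
["at(dock)", "have(k2)", "locked(d_dock_hall)", "locked(d_kitchen_hall)"]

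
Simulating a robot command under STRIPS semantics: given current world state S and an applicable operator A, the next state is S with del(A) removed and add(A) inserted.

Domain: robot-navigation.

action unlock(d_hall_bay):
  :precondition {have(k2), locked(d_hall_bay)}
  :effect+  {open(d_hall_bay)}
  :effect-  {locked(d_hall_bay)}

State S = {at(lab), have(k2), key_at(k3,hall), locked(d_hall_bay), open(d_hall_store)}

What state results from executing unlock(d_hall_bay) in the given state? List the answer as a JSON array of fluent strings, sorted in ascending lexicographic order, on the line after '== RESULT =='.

Compute (S \ del) ∪ add:
  pre ⊆ S: {have(k2), locked(d_hall_bay)} ⊆ S  — applicable
  S \ del = {at(lab), have(k2), key_at(k3,hall), open(d_hall_store)}
  ∪ add   = {at(lab), have(k2), key_at(k3,hall), open(d_hall_bay), open(d_hall_store)}

== RESULT ==
["at(lab)", "have(k2)", "key_at(k3,hall)", "open(d_hall_bay)", "open(d_hall_store)"]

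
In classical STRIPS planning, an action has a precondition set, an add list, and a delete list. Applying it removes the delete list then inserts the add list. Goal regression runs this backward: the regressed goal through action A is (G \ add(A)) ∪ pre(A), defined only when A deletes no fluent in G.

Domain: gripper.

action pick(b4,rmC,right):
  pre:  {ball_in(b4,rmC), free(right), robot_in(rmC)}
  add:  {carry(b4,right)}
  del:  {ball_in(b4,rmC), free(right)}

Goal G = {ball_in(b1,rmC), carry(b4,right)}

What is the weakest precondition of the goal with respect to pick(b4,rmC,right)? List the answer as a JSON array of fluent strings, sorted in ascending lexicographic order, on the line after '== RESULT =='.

Compute (G \ add) ∪ pre:
  G ∩ del = {}  (empty — regression defined)
  G \ add = {ball_in(b1,rmC), carry(b4,right)} \ {carry(b4,right)} = {ball_in(b1,rmC)}
  ∪ pre   = {ball_in(b1,rmC)} ∪ {ball_in(b4,rmC), free(right), robot_in(rmC)}
          = {ball_in(b1,rmC), ball_in(b4,rmC), free(right), robot_in(rmC)}

== RESULT ==
["ball_in(b1,rmC)", "ball_in(b4,rmC)", "free(right)", "robot_in(rmC)"]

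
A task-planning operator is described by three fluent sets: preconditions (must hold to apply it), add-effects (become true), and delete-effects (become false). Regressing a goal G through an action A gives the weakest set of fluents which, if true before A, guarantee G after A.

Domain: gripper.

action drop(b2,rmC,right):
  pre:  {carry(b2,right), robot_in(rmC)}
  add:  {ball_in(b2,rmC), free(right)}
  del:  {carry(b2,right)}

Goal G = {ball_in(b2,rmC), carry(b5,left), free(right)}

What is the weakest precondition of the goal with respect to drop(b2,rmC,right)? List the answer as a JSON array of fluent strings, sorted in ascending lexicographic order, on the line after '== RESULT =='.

Regress:
  G ∩ del = {}  (empty — regression defined)
  G \ add = {ball_in(b2,rmC), carry(b5,left), free(right)} \ {ball_in(b2,rmC), free(right)} = {carry(b5,left)}
  ∪ pre   = {carry(b5,left)} ∪ {carry(b2,right), robot_in(rmC)}
          = {carry(b2,right), carry(b5,left), robot_in(rmC)}

== RESULT ==
["carry(b2,right)", "carry(b5,left)", "robot_in(rmC)"]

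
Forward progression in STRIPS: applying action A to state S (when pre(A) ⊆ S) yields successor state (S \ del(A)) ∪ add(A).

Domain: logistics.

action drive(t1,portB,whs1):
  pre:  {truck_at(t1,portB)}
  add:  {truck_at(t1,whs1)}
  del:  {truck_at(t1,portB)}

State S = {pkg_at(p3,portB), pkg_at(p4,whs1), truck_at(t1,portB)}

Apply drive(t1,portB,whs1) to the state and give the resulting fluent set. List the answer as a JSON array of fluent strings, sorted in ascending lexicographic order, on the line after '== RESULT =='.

Progress:
  pre ⊆ S: {truck_at(t1,portB)} ⊆ S  — applicable
  S \ del = {pkg_at(p3,portB), pkg_at(p4,whs1)}
  ∪ add   = {pkg_at(p3,portB), pkg_at(p4,whs1), truck_at(t1,whs1)}

== RESULT ==
["pkg_at(p3,portB)", "pkg_at(p4,whs1)", "truck_at(t1,whs1)"]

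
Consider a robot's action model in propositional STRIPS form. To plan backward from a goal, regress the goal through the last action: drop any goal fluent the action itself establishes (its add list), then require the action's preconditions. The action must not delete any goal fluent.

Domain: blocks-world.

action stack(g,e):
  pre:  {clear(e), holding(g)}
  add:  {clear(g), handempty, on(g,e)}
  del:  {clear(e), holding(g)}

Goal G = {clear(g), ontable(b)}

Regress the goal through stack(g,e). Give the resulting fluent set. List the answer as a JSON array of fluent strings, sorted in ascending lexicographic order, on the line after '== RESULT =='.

Compute (G \ add) ∪ pre:
  G ∩ del = {}  (empty — regression defined)
  G \ add = {clear(g), ontable(b)} \ {clear(g), handempty, on(g,e)} = {ontable(b)}
  ∪ pre   = {ontable(b)} ∪ {clear(e), holding(g)}
          = {clear(e), holding(g), ontable(b)}

== RESULT ==
["clear(e)", "holding(g)", "ontable(b)"]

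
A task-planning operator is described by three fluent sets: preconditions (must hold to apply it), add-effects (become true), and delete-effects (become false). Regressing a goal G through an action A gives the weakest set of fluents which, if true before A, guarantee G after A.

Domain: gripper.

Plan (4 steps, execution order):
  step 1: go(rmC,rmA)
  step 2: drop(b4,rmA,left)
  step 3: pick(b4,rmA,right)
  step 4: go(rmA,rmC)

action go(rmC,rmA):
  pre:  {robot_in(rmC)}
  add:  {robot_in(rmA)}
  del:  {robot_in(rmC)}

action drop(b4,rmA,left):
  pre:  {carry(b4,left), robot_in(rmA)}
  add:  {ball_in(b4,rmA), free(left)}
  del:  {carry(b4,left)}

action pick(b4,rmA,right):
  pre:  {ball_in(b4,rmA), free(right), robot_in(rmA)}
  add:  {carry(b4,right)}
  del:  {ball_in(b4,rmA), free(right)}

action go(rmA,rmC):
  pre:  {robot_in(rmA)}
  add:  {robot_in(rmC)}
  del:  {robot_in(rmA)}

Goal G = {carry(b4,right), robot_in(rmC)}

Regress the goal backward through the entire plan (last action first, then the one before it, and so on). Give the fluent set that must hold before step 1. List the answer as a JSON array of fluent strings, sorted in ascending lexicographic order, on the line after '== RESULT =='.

Work backward from the goal:
  through step 4 (go(rmA,rmC)): drop {robot_in(rmC)}, keep {carry(b4,right)}, require {robot_in(rmA)}
    → {carry(b4,right), robot_in(rmA)}
  through step 3 (pick(b4,rmA,right)): drop {carry(b4,right)}, keep {robot_in(rmA)}, require {ball_in(b4,rmA), free(right), robot_in(rmA)}
    → {ball_in(b4,rmA), free(right), robot_in(rmA)}
  through step 2 (drop(b4,rmA,left)): drop {ball_in(b4,rmA)}, keep {free(right), robot_in(rmA)}, require {carry(b4,left), robot_in(rmA)}
    → {carry(b4,left), free(right), robot_in(rmA)}
  through step 1 (go(rmC,rmA)): drop {robot_in(rmA)}, keep {carry(b4,left), free(right)}, require {robot_in(rmC)}
    → {carry(b4,left), free(right), robot_in(rmC)}

== RESULT ==
["carry(b4,left)", "free(right)", "robot_in(rmC)"]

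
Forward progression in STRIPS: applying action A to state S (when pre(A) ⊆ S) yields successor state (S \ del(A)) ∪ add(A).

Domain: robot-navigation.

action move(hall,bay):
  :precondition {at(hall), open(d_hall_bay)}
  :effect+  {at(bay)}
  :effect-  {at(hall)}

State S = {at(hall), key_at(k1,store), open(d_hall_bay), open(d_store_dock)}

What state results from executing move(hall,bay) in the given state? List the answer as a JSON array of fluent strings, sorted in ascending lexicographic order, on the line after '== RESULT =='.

Progress:
  pre ⊆ S: {at(hall), open(d_hall_bay)} ⊆ S  — applicable
  S \ del = {key_at(k1,store), open(d_hall_bay), open(d_store_dock)}
  ∪ add   = {at(bay), key_at(k1,store), open(d_hall_bay), open(d_store_dock)}

== RESULT ==
["at(bay)", "key_at(k1,store)", "open(d_hall_bay)", "open(d_store_dock)"]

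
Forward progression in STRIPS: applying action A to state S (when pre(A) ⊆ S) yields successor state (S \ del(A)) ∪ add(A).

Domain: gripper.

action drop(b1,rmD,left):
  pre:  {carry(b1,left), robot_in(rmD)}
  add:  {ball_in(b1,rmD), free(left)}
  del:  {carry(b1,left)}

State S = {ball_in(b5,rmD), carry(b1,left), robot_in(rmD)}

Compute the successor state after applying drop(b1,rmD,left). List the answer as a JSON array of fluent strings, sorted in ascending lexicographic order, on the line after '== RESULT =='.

Compute (S \ del) ∪ add:
  pre ⊆ S: {carry(b1,left), robot_in(rmD)} ⊆ S  — applicable
  S \ del = {ball_in(b5,rmD), robot_in(rmD)}
  ∪ add   = {ball_in(b1,rmD), ball_in(b5,rmD), free(left), robot_in(rmD)}

== RESULT ==
["ball_in(b1,rmD)", "ball_in(b5,rmD)", "free(left)", "robot_in(rmD)"]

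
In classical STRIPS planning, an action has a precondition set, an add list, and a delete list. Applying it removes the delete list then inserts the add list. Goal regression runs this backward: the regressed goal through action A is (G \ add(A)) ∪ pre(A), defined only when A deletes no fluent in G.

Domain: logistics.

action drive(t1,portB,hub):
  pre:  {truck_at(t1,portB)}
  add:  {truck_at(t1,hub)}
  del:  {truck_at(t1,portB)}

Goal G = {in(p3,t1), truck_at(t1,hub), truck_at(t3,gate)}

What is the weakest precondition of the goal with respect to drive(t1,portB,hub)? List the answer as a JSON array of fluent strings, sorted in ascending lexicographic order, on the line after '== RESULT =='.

Compute (G \ add) ∪ pre:
  G ∩ del = {}  (empty — regression defined)
  G \ add = {in(p3,t1), truck_at(t1,hub), truck_at(t3,gate)} \ {truck_at(t1,hub)} = {in(p3,t1), truck_at(t3,gate)}
  ∪ pre   = {in(p3,t1), truck_at(t3,gate)} ∪ {truck_at(t1,portB)}
          = {in(p3,t1), truck_at(t1,portB), truck_at(t3,gate)}

== RESULT ==
["in(p3,t1)", "truck_at(t1,portB)", "truck_at(t3,gate)"]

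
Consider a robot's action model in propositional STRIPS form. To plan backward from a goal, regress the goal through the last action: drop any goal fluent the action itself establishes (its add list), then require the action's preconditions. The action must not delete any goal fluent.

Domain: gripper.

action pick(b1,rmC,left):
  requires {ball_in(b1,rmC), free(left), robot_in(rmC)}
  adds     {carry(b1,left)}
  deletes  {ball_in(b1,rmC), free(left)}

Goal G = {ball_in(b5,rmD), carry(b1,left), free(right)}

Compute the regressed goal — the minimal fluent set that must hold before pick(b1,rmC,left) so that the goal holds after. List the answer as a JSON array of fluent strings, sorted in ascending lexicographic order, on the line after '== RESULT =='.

Regress:
  G ∩ del = {}  (empty — regression defined)
  G \ add = {ball_in(b5,rmD), carry(b1,left), free(right)} \ {carry(b1,left)} = {ball_in(b5,rmD), free(right)}
  ∪ pre   = {ball_in(b5,rmD), free(right)} ∪ {ball_in(b1,rmC), free(left), robot_in(rmC)}
          = {ball_in(b1,rmC), ball_in(b5,rmD), free(left), free(right), robot_in(rmC)}

== RESULT ==
["ball_in(b1,rmC)", "ball_in(b5,rmD)", "free(left)", "free(right)", "robot_in(rmC)"]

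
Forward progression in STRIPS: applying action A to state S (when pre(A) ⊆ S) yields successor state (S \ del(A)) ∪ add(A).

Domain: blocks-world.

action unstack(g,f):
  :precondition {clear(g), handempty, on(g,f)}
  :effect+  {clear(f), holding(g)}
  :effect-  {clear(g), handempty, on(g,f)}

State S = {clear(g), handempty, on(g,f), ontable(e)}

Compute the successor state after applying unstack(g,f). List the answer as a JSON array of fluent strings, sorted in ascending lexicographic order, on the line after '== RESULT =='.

Compute (S \ del) ∪ add:
  pre ⊆ S: {clear(g), handempty, on(g,f)} ⊆ S  — applicable
  S \ del = {ontable(e)}
  ∪ add   = {clear(f), holding(g), ontable(e)}

== RESULT ==
["clear(f)", "holding(g)", "ontable(e)"]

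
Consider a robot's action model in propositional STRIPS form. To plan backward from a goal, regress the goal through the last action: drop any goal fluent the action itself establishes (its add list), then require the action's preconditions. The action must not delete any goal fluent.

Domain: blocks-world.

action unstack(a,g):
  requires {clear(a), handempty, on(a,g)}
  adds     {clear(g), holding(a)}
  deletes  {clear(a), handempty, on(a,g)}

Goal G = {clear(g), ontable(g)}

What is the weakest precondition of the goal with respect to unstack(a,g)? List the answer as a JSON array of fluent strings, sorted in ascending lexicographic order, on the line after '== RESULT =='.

Compute (G \ add) ∪ pre:
  G ∩ del = {}  (empty — regression defined)
  G \ add = {clear(g), ontable(g)} \ {clear(g), holding(a)} = {ontable(g)}
  ∪ pre   = {ontable(g)} ∪ {clear(a), handempty, on(a,g)}
          = {clear(a), handempty, on(a,g), ontable(g)}

== RESULT ==
["clear(a)", "handempty", "on(a,g)", "ontable(g)"]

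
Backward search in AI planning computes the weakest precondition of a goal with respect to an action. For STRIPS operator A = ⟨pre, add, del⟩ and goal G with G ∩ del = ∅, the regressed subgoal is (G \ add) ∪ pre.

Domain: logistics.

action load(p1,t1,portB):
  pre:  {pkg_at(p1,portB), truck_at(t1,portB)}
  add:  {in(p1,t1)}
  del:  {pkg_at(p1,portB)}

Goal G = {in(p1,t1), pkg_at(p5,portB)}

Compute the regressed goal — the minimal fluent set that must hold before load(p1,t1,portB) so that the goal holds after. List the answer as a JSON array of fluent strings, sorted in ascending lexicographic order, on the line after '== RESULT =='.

Compute (G \ add) ∪ pre:
  G ∩ del = {}  (empty — regression defined)
  G \ add = {in(p1,t1), pkg_at(p5,portB)} \ {in(p1,t1)} = {pkg_at(p5,portB)}
  ∪ pre   = {pkg_at(p5,portB)} ∪ {pkg_at(p1,portB), truck_at(t1,portB)}
          = {pkg_at(p1,portB), pkg_at(p5,portB), truck_at(t1,portB)}

== RESULT ==
["pkg_at(p1,portB)", "pkg_at(p5,portB)", "truck_at(t1,portB)"]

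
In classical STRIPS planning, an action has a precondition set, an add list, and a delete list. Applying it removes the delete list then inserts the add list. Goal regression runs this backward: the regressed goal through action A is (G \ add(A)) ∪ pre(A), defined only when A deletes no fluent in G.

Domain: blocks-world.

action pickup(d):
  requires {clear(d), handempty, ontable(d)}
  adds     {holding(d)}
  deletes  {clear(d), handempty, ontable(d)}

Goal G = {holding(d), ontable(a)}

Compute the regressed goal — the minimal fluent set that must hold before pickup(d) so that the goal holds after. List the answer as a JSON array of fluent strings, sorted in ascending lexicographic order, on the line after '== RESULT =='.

Regress:
  G ∩ del = {}  (empty — regression defined)
  G \ add = {holding(d), ontable(a)} \ {holding(d)} = {ontable(a)}
  ∪ pre   = {ontable(a)} ∪ {clear(d), handempty, ontable(d)}
          = {clear(d), handempty, ontable(a), ontable(d)}

== RESULT ==
["clear(d)", "handempty", "ontable(a)", "ontable(d)"]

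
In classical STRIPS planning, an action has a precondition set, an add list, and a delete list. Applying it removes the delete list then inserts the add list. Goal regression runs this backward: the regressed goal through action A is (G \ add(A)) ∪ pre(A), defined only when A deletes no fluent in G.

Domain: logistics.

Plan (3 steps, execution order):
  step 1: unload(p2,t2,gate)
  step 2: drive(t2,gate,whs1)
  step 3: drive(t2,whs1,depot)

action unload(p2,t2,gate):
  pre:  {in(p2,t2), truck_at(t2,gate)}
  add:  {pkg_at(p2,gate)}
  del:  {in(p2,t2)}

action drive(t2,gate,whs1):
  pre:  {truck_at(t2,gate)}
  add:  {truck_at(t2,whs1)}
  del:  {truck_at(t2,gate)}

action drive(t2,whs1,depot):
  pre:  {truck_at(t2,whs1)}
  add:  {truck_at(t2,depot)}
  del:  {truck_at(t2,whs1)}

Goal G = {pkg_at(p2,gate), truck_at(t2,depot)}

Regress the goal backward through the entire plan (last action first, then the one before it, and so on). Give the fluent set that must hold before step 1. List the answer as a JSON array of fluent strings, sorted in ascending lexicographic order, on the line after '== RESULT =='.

Regress step by step:
  through step 3 (drive(t2,whs1,depot)): drop {truck_at(t2,depot)}, keep {pkg_at(p2,gate)}, require {truck_at(t2,whs1)}
    → {pkg_at(p2,gate), truck_at(t2,whs1)}
  through step 2 (drive(t2,gate,whs1)): drop {truck_at(t2,whs1)}, keep {pkg_at(p2,gate)}, require {truck_at(t2,gate)}
    → {pkg_at(p2,gate), truck_at(t2,gate)}
  through step 1 (unload(p2,t2,gate)): drop {pkg_at(p2,gate)}, keep {truck_at(t2,gate)}, require {in(p2,t2), truck_at(t2,gate)}
    → {in(p2,t2), truck_at(t2,gate)}

== RESULT ==
["in(p2,t2)", "truck_at(t2,gate)"]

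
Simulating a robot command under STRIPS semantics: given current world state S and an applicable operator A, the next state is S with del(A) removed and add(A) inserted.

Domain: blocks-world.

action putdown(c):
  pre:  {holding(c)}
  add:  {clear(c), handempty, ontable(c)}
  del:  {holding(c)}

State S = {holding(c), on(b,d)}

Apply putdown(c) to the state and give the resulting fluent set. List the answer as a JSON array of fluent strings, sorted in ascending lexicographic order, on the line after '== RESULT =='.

Compute (S \ del) ∪ add:
  pre ⊆ S: {holding(c)} ⊆ S  — applicable
  S \ del = {on(b,d)}
  ∪ add   = {clear(c), handempty, on(b,d), ontable(c)}

== RESULT ==
["clear(c)", "handempty", "on(b,d)", "ontable(c)"]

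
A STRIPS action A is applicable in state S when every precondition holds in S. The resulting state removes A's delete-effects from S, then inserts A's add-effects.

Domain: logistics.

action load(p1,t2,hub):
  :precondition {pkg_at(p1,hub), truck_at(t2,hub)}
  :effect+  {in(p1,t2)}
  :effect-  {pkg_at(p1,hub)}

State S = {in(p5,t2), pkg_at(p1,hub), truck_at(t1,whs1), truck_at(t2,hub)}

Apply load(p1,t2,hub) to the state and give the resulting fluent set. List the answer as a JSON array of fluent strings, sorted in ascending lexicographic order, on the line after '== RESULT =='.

Progress:
  pre ⊆ S: {pkg_at(p1,hub), truck_at(t2,hub)} ⊆ S  — applicable
  S \ del = {in(p5,t2), truck_at(t1,whs1), truck_at(t2,hub)}
  ∪ add   = {in(p1,t2), in(p5,t2), truck_at(t1,whs1), truck_at(t2,hub)}

== RESULT ==
["in(p1,t2)", "in(p5,t2)", "truck_at(t1,whs1)", "truck_at(t2,hub)"]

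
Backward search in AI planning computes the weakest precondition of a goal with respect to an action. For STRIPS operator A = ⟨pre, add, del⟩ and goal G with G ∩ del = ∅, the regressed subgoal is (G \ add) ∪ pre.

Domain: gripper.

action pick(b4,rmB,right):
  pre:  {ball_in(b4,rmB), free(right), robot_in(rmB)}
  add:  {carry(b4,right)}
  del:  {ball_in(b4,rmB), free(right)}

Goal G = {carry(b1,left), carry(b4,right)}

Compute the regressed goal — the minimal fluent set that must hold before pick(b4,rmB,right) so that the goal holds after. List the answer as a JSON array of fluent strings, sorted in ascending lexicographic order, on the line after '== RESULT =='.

Compute (G \ add) ∪ pre:
  G ∩ del = {}  (empty — regression defined)
  G \ add = {carry(b1,left), carry(b4,right)} \ {carry(b4,right)} = {carry(b1,left)}
  ∪ pre   = {carry(b1,left)} ∪ {ball_in(b4,rmB), free(right), robot_in(rmB)}
          = {ball_in(b4,rmB), carry(b1,left), free(right), robot_in(rmB)}

== RESULT ==
["ball_in(b4,rmB)", "carry(b1,left)", "free(right)", "robot_in(rmB)"]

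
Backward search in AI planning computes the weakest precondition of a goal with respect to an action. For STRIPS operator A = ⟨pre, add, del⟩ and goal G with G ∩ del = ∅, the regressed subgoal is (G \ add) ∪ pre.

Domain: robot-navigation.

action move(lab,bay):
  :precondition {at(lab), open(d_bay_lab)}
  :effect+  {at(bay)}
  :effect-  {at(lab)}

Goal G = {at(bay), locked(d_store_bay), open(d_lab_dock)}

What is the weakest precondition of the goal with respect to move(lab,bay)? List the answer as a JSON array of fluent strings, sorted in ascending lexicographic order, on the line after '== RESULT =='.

Regress:
  G ∩ del = {}  (empty — regression defined)
  G \ add = {at(bay), locked(d_store_bay), open(d_lab_dock)} \ {at(bay)} = {locked(d_store_bay), open(d_lab_dock)}
  ∪ pre   = {locked(d_store_bay), open(d_lab_dock)} ∪ {at(lab), open(d_bay_lab)}
          = {at(lab), locked(d_store_bay), open(d_bay_lab), open(d_lab_dock)}

== RESULT ==
["at(lab)", "locked(d_store_bay)", "open(d_bay_lab)", "open(d_lab_dock)"]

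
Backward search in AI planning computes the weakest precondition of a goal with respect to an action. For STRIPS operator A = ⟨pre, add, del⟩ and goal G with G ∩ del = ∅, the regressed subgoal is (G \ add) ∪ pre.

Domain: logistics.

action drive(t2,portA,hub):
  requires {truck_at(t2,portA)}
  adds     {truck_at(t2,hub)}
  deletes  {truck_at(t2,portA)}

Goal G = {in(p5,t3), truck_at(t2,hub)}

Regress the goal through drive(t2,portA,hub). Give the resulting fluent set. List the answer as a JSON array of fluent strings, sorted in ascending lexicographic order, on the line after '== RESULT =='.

Compute (G \ add) ∪ pre:
  G ∩ del = {}  (empty — regression defined)
  G \ add = {in(p5,t3), truck_at(t2,hub)} \ {truck_at(t2,hub)} = {in(p5,t3)}
  ∪ pre   = {in(p5,t3)} ∪ {truck_at(t2,portA)}
          = {in(p5,t3), truck_at(t2,portA)}

== RESULT ==
["in(p5,t3)", "truck_at(t2,portA)"]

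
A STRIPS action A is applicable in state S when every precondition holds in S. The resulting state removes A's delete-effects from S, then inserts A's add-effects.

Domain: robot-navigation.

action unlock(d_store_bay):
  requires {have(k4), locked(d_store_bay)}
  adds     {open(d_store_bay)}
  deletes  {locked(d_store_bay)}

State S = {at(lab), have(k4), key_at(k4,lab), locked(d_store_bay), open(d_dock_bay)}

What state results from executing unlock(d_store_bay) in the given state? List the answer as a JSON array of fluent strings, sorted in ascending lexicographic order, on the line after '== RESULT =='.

Compute (S \ del) ∪ add:
  pre ⊆ S: {have(k4), locked(d_store_bay)} ⊆ S  — applicable
  S \ del = {at(lab), have(k4), key_at(k4,lab), open(d_dock_bay)}
  ∪ add   = {at(lab), have(k4), key_at(k4,lab), open(d_dock_bay), open(d_store_bay)}

== RESULT ==
["at(lab)", "have(k4)", "key_at(k4,lab)", "open(d_dock_bay)", "open(d_store_bay)"]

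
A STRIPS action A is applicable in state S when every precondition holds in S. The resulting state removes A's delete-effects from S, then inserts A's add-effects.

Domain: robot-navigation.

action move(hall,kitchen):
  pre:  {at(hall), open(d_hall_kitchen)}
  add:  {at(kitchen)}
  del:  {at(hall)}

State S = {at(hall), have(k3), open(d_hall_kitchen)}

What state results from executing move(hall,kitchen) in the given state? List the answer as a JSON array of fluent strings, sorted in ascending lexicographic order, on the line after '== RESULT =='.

Compute (S \ del) ∪ add:
  pre ⊆ S: {at(hall), open(d_hall_kitchen)} ⊆ S  — applicable
  S \ del = {have(k3), open(d_hall_kitchen)}
  ∪ add   = {at(kitchen), have(k3), open(d_hall_kitchen)}

== RESULT ==
["at(kitchen)", "have(k3)", "open(d_hall_kitchen)"]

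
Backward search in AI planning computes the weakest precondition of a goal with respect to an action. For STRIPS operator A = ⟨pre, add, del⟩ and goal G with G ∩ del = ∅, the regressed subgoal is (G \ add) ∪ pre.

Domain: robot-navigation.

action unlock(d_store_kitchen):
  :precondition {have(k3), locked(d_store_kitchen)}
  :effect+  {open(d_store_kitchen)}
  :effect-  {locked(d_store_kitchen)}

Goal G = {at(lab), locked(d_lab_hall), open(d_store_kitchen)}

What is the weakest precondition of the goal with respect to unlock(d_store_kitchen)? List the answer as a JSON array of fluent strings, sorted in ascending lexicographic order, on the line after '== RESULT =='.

Regress:
  G ∩ del = {}  (empty — regression defined)
  G \ add = {at(lab), locked(d_lab_hall), open(d_store_kitchen)} \ {open(d_store_kitchen)} = {at(lab), locked(d_lab_hall)}
  ∪ pre   = {at(lab), locked(d_lab_hall)} ∪ {have(k3), locked(d_store_kitchen)}
          = {at(lab), have(k3), locked(d_lab_hall), locked(d_store_kitchen)}

== RESULT ==
["at(lab)", "have(k3)", "locked(d_lab_hall)", "locked(d_store_kitchen)"]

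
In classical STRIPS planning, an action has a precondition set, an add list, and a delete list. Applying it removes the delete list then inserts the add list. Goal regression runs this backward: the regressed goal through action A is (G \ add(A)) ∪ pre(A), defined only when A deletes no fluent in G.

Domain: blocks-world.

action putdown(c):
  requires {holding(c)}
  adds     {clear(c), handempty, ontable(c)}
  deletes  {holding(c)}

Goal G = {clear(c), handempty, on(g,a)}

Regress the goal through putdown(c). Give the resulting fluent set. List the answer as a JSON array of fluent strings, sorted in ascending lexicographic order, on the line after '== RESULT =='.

Compute (G \ add) ∪ pre:
  G ∩ del = {}  (empty — regression defined)
  G \ add = {clear(c), handempty, on(g,a)} \ {clear(c), handempty, ontable(c)} = {on(g,a)}
  ∪ pre   = {on(g,a)} ∪ {holding(c)}
          = {holding(c), on(g,a)}

== RESULT ==
["holding(c)", "on(g,a)"]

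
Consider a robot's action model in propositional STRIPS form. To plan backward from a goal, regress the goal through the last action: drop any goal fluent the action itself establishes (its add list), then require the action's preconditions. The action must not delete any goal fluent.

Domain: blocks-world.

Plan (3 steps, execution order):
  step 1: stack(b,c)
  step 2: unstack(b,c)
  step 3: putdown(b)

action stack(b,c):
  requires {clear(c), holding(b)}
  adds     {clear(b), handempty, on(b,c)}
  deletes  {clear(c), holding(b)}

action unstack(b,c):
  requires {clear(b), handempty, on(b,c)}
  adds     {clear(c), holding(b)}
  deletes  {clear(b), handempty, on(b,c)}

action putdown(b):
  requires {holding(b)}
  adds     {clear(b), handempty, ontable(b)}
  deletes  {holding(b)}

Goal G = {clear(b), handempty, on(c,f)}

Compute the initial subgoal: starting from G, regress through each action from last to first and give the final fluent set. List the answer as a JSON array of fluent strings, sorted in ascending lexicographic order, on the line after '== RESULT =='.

Regress step by step:
  through step 3 (putdown(b)): drop {clear(b), handempty}, keep {on(c,f)}, require {holding(b)}
    → {holding(b), on(c,f)}
  through step 2 (unstack(b,c)): drop {holding(b)}, keep {on(c,f)}, require {clear(b), handempty, on(b,c)}
    → {clear(b), handempty, on(b,c), on(c,f)}
  through step 1 (stack(b,c)): drop {clear(b), handempty, on(b,c)}, keep {on(c,f)}, require {clear(c), holding(b)}
    → {clear(c), holding(b), on(c,f)}

== RESULT ==
["clear(c)", "holding(b)", "on(c,f)"]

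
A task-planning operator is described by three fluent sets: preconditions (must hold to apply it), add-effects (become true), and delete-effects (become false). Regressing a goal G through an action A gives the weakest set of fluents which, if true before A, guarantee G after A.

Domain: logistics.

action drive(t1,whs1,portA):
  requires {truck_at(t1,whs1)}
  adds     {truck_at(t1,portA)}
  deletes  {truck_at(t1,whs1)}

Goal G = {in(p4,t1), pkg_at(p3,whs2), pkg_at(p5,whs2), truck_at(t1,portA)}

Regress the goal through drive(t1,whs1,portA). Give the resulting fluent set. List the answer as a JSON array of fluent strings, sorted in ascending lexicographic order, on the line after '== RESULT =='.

Regress:
  G ∩ del = {}  (empty — regression defined)
  G \ add = {in(p4,t1), pkg_at(p3,whs2), pkg_at(p5,whs2), truck_at(t1,portA)} \ {truck_at(t1,portA)} = {in(p4,t1), pkg_at(p3,whs2), pkg_at(p5,whs2)}
  ∪ pre   = {in(p4,t1), pkg_at(p3,whs2), pkg_at(p5,whs2)} ∪ {truck_at(t1,whs1)}
          = {in(p4,t1), pkg_at(p3,whs2), pkg_at(p5,whs2), truck_at(t1,whs1)}

== RESULT ==
["in(p4,t1)", "pkg_at(p3,whs2)", "pkg_at(p5,whs2)", "truck_at(t1,whs1)"]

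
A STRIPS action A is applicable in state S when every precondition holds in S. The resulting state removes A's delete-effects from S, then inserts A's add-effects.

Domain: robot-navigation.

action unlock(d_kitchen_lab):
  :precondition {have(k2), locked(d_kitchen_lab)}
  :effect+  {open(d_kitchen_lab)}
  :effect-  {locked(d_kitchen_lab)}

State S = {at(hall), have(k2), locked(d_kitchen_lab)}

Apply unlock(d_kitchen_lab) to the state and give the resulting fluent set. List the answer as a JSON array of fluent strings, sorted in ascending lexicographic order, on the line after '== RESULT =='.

Compute (S \ del) ∪ add:
  pre ⊆ S: {have(k2), locked(d_kitchen_lab)} ⊆ S  — applicable
  S \ del = {at(hall), have(k2)}
  ∪ add   = {at(hall), have(k2), open(d_kitchen_lab)}

== RESULT ==
["at(hall)", "have(k2)", "open(d_kitchen_lab)"]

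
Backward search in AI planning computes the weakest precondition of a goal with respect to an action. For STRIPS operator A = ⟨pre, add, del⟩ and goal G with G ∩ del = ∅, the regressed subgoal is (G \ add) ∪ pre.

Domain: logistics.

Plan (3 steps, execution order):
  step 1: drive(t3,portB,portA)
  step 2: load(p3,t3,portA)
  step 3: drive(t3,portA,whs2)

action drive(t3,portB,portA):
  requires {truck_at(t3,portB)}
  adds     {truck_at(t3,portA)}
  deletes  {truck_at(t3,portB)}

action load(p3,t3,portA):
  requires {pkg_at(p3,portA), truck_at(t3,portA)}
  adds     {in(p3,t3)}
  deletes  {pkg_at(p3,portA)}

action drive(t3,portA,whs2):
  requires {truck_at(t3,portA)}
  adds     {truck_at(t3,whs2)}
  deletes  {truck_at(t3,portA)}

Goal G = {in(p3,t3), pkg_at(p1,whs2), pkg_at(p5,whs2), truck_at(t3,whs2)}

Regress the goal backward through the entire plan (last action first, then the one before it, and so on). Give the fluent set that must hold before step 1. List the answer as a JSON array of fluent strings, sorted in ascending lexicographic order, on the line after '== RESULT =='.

Regress step by step:
  through step 3 (drive(t3,portA,whs2)): drop {truck_at(t3,whs2)}, keep {in(p3,t3), pkg_at(p1,whs2), pkg_at(p5,whs2)}, require {truck_at(t3,portA)}
    → {in(p3,t3), pkg_at(p1,whs2), pkg_at(p5,whs2), truck_at(t3,portA)}
  through step 2 (load(p3,t3,portA)): drop {in(p3,t3)}, keep {pkg_at(p1,whs2), pkg_at(p5,whs2), truck_at(t3,portA)}, require {pkg_at(p3,portA), truck_at(t3,portA)}
    → {pkg_at(p1,whs2), pkg_at(p3,portA), pkg_at(p5,whs2), truck_at(t3,portA)}
  through step 1 (drive(t3,portB,portA)): drop {truck_at(t3,portA)}, keep {pkg_at(p1,whs2), pkg_at(p3,portA), pkg_at(p5,whs2)}, require {truck_at(t3,portB)}
    → {pkg_at(p1,whs2), pkg_at(p3,portA), pkg_at(p5,whs2), truck_at(t3,portB)}

== RESULT ==
["pkg_at(p1,whs2)", "pkg_at(p3,portA)", "pkg_at(p5,whs2)", "truck_at(t3,portB)"]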